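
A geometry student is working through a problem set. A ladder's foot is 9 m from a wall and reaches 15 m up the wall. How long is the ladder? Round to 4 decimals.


Shape: right triangle
Legs a = 9 m, b = 15 m
Formula: c = sqrt(a^2 + b^2)
a^2 = 81, b^2 = 225
a^2 + b^2 = 306
c = sqrt(306)
c = 17.4929
17.4929 m


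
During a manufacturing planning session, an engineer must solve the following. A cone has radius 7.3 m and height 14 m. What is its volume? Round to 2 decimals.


Shape: cone
Radius r = 7.3 m, Height h = 14 m
Formula: V = (1/3) * pi * r^2 * h
r^2 = 53.29
pi * r^2 * h = pi * 53.29 * 14 = 746.06 * pi
V = 746.06 * pi / 3
V = 781.27
781.27 m^3


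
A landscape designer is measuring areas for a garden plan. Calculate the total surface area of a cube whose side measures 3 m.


Shape: cube
Side s = 3 m
A cube has 6 square faces.
Formula: SA = 6 * s^2
s^2 = 9
SA = 6 * 9
SA = 54
54 m^2


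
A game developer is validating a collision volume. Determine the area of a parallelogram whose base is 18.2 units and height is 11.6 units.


Shape: parallelogram
Base b = 18.2 units, Height h = 11.6 units
Formula: A = b * h
A = 18.2 * 11.6
A = 211.12
211.12 units^2


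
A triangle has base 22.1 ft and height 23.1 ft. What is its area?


Shape: triangle
Base b = 22.1 ft, Height h = 23.1 ft
Formula: A = (1/2) * b * h
A = 0.5 * 22.1 * 23.1
A = 0.5 * 510.51
A = 255.255
255.255 ft^2


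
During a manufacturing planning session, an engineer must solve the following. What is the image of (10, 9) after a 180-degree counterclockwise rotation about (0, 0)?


Transformation: rotation about the origin
Original point: (10, 9)
Rule for 180 deg: (x, y) -> (-x, -y)
Apply: (10, 9) -> (-10, -9)
(-10, -9)


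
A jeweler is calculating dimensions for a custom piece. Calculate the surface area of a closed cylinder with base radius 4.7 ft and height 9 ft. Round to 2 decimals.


Shape: closed cylinder
Radius r = 4.7 ft, Height h = 9 ft
Formula: SA = 2*pi*r^2 + 2*pi*r*h = 2*pi*r*(r + h)
r + h = 13.7
2 * r * (r + h) = 2 * 4.7 * 13.7 = 128.78
SA = 128.78 * pi
SA = 404.57
404.57 ft^2


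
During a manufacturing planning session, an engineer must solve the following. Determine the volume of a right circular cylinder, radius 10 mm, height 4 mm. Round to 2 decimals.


Shape: cylinder
Radius r = 10 mm, Height h = 4 mm
Formula: V = pi * r^2 * h
r^2 = 100
V = pi * 100 * 4
V = 400 * pi
V = 1256.64
1256.64 mm^3


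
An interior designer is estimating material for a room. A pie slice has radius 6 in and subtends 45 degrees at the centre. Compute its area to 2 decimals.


Shape: circular sector
Radius r = 6 in, Angle = 45 degrees
Formula: A = (angle/360) * pi * r^2
r^2 = 36
Fraction of circle = 45/360
A = (45/360) * pi * 36
A = 4.5 * pi
A = 14.14
14.14 in^2


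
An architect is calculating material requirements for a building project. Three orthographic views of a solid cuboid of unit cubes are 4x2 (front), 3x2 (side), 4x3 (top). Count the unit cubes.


Orthographic views of a solid rectangular block:
Front view 4 x 2 -> length = 4, height = 2
Side view 3 x 2 -> width = 3, height = 2 (consistent)
Top view 4 x 3 -> confirms length = 4, width = 3
The block is 4 x 3 x 2.
Total unit cubes = 4 * 3 * 2 = 24
24 unit cubes


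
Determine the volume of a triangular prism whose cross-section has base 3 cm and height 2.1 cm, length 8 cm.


Shape: triangular prism
Triangle base = 3 cm, triangle height = 2.1 cm, prism length L = 8 cm
Formula: V = (1/2 * b * h_tri) * L
Cross-section area = 0.5 * 3 * 2.1 = 3.15
V = 3.15 * 8
V = 25.2
25.2 cm^3


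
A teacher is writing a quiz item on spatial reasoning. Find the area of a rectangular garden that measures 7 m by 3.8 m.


Shape: rectangle
Length l = 7 m, Width w = 3.8 m
Formula: A = l * w
A = 7 * 3.8
A = 26.6
26.6 m^2


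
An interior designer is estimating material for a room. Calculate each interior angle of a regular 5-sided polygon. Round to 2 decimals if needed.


Shape: regular pentagon (5 sides)
Formula: interior angle = (n - 2) * 180 / n
(n - 2) = 3
(n - 2) * 180 = 540
angle = 540 / 5
angle = 108
108 degrees


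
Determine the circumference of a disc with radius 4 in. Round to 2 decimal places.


Shape: circle
Radius r = 4 in
Formula: C = 2 * pi * r
C = 2 * pi * 4
C = 8 * pi
C = 25.13
25.13 in


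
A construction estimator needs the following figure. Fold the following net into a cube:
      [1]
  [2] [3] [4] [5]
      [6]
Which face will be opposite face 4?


Net: cross layout. Take square 3 as the base (bottom).
Fold the four squares in the horizontal row up around 3: 2 -> left, 4 -> right, 5 wraps to the top.
Fold 1 and 6 up from 3: 1 -> back, 6 -> front.
Opposite pairs are therefore: (1, 6), (2, 4), (3, 5).
Face 4 is opposite face 2.
face 2


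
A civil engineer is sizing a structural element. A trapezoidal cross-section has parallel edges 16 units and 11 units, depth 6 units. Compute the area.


Shape: trapezoid
Parallel sides a = 16 units, b = 11 units; Height h = 6 units
Formula: A = (a + b) * h / 2
a + b = 16 + 11 = 27
A = 27 * 6 / 2
A = 162 / 2
A = 81
81 units^2


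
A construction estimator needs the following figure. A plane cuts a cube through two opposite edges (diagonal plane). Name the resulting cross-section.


Solid: cube
Cutting plane: through two opposite edges (diagonal plane)
Visualize the intersection of the plane with the solid's surface.
The boundary of the cut region is a rectangle.
rectangle


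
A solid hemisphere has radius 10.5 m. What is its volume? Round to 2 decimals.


Shape: hemisphere (half of a sphere)
Radius r = 10.5 m
Formula: V = (1/2) * (4/3) * pi * r^3 = (2/3) * pi * r^3
r^3 = 1157.625
(2/3) * 1157.625 = 771.75
V = 771.75 * pi
V = 2424.52
2424.52 m^3


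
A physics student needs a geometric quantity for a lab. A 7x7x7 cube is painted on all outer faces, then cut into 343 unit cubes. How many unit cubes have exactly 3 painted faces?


Large cube: 7 x 7 x 7, cut into unit cubes.
Cubes with 3 painted faces are at the corners. A cube always has 8 corners.
Count = 8
8 unit cubes


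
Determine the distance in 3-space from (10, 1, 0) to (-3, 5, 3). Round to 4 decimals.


3D distance between two points
P1 = (10, 1, 0), P2 = (-3, 5, 3)
Formula: d = sqrt((x2-x1)^2 + (y2-y1)^2 + (z2-z1)^2)
dx = -3 - 10 = -13
dy = 5 - 1 = 4
dz = 3 - 0 = 3
dx^2 + dy^2 + dz^2 = 169 + 16 + 9 = 194
d = sqrt(194)
d = 13.9284
13.9284 units


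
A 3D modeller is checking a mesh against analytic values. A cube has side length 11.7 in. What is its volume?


Shape: cube
Side s = 11.7 in
Formula: V = s^3
V = 11.7 * 11.7 * 11.7
V = 136.89 * 11.7
V = 1601.613
1601.613 in^3


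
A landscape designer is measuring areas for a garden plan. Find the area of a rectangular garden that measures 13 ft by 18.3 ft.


Shape: rectangle
Length l = 13 ft, Width w = 18.3 ft
Formula: A = l * w
A = 13 * 18.3
A = 237.9
237.9 ft^2


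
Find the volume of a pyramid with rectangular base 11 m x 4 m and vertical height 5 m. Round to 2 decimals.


Shape: rectangular pyramid
Base: 11 m x 4 m, Height h = 5 m
Formula: V = (1/3) * base_area * h
base_area = 11 * 4 = 44
base_area * h = 44 * 5 = 220
V = 220 / 3
V = 73.33
73.33 m^3


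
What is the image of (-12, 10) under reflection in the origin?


Transformation: reflection
Original point: (-12, 10)
Rule for reflection through the origin: (x, y) -> (-x, -y)
Apply: (-12, 10) -> (12, -10)
(12, -10)


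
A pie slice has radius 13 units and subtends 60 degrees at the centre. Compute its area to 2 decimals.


Shape: circular sector
Radius r = 13 units, Angle = 60 degrees
Formula: A = (angle/360) * pi * r^2
r^2 = 169
Fraction of circle = 60/360
A = (60/360) * pi * 169
A = 28.166667 * pi
A = 88.49
88.49 units^2


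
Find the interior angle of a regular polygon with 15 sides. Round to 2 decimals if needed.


Shape: regular pentadecagon (15 sides)
Formula: interior angle = (n - 2) * 180 / n
(n - 2) = 13
(n - 2) * 180 = 2340
angle = 2340 / 15
angle = 156
156 degrees


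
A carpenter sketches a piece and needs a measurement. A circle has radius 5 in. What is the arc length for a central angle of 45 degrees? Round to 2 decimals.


Shape: circular arc
Radius r = 5 in, Angle = 45 degrees
Formula: L = (angle/360) * 2 * pi * r
2 * pi * r = 10 * pi
L = (45/360) * 10 * pi
L = 1.25 * pi
L = 3.93
3.93 in


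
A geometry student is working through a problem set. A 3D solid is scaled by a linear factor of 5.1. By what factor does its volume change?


Linear scale factor k = 5.1
Rule: under a linear scaling by k, volumes scale by k^3.
k^3 = 5.1 * 5.1 * 5.1
k^3 = 26.01 * 5.1
k^3 = 132.651
Volume scales by a factor of 132.651.
132.651 (dimensionless)


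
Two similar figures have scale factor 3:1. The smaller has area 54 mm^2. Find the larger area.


Linear scale factor k = 3
Original area = 54 mm^2
Rule: under a linear scaling by k, areas scale by k^2.
k^2 = 3^2 = 9
New area = 54 * 9
New area = 486
486 mm^2


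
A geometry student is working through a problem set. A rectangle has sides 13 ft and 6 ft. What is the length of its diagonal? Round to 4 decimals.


Shape: rectangle (diagonal via Pythagoras)
Sides: 13 ft and 6 ft
Formula: d = sqrt(l^2 + w^2)
l^2 = 169, w^2 = 36
l^2 + w^2 = 205
d = sqrt(205)
d = 14.3178
14.3178 ft


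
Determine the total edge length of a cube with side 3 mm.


Shape: cube
Side s = 3 mm
A cube has 12 edges, all equal.
Formula: total edge length = 12 * s
Total = 12 * 3
Total = 36
36 mm


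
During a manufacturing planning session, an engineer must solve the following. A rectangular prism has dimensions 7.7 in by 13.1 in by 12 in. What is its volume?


Shape: rectangular prism
l = 7.7 in, w = 13.1 in, h = 12 in
Formula: V = l * w * h
V = 7.7 * 13.1 * 12
V = 100.87 * 12
V = 1210.44
1210.44 in^3


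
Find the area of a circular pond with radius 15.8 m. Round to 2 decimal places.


Shape: circle
Radius r = 15.8 m
Formula: A = pi * r^2
r^2 = 15.8^2 = 249.64
A = pi * 249.64
A = 784.27
784.27 m^2


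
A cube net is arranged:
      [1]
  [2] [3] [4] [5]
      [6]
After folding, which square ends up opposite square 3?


Net: cross layout. Take square 3 as the base (bottom).
Fold the four squares in the horizontal row up around 3: 2 -> left, 4 -> right, 5 wraps to the top.
Fold 1 and 6 up from 3: 1 -> back, 6 -> front.
Opposite pairs are therefore: (1, 6), (2, 4), (3, 5).
Face 3 is opposite face 5.
face 5


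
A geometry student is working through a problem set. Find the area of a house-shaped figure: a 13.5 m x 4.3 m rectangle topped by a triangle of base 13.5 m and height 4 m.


Composite shape: rectangle + triangle
Rectangle area = 13.5 * 4.3 = 58.05
Triangle area = 0.5 * 13.5 * 4 = 27
Total = 58.05 + 27
Total = 85.05
85.05 m^2


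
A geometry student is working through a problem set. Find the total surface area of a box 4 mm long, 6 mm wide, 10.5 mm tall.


Shape: rectangular prism
l = 4 mm, w = 6 mm, h = 10.5 mm
Formula: SA = 2(lw + lh + wh)
lw = 24, lh = 42, wh = 63
lw + lh + wh = 129
SA = 2 * 129
SA = 258
258 mm^2


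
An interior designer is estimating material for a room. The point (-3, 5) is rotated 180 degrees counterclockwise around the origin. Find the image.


Transformation: rotation about the origin
Original point: (-3, 5)
Rule for 180 deg: (x, y) -> (-x, -y)
Apply: (-3, 5) -> (3, -5)
(3, -5)


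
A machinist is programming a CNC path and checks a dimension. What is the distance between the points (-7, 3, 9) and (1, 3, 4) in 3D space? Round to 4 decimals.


3D distance between two points
P1 = (-7, 3, 9), P2 = (1, 3, 4)
Formula: d = sqrt((x2-x1)^2 + (y2-y1)^2 + (z2-z1)^2)
dx = 1 - -7 = 8
dy = 3 - 3 = 0
dz = 4 - 9 = -5
dx^2 + dy^2 + dz^2 = 64 + 0 + 25 = 89
d = sqrt(89)
d = 9.434
9.434 units


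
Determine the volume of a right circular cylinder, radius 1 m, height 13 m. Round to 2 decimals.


Shape: cylinder
Radius r = 1 m, Height h = 13 m
Formula: V = pi * r^2 * h
r^2 = 1
V = pi * 1 * 13
V = 13 * pi
V = 40.84
40.84 m^3


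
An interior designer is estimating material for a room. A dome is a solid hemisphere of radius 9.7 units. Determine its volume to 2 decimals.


Shape: hemisphere (half of a sphere)
Radius r = 9.7 units
Formula: V = (1/2) * (4/3) * pi * r^3 = (2/3) * pi * r^3
r^3 = 912.673
(2/3) * 912.673 = 608.448667
V = 608.448667 * pi
V = 1911.5
1911.5 units^3


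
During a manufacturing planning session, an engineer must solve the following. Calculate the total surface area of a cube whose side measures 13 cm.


Shape: cube
Side s = 13 cm
A cube has 6 square faces.
Formula: SA = 6 * s^2
s^2 = 169
SA = 6 * 169
SA = 1014
1014 cm^2


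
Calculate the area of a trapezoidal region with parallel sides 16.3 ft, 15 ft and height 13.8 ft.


Shape: trapezoid
Parallel sides a = 16.3 ft, b = 15 ft; Height h = 13.8 ft
Formula: A = (a + b) * h / 2
a + b = 16.3 + 15 = 31.3
A = 31.3 * 13.8 / 2
A = 431.94 / 2
A = 215.97
215.97 ft^2


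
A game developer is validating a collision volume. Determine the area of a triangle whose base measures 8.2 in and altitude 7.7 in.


Shape: triangle
Base b = 8.2 in, Height h = 7.7 in
Formula: A = (1/2) * b * h
A = 0.5 * 8.2 * 7.7
A = 0.5 * 63.14
A = 31.57
31.57 in^2


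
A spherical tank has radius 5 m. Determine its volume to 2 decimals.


Shape: sphere
Radius r = 5 m
Formula: V = (4/3) * pi * r^3
r^3 = 125
(4/3) * 125 = 166.666667
V = 166.666667 * pi
V = 523.6
523.6 m^3


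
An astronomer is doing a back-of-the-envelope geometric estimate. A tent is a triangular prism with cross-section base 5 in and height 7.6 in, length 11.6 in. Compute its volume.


Shape: triangular prism
Triangle base = 5 in, triangle height = 7.6 in, prism length L = 11.6 in
Formula: V = (1/2 * b * h_tri) * L
Cross-section area = 0.5 * 5 * 7.6 = 19
V = 19 * 11.6
V = 220.4
220.4 in^3


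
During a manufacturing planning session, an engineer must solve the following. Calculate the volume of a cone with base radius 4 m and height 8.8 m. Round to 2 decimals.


Shape: cone
Radius r = 4 m, Height h = 8.8 m
Formula: V = (1/3) * pi * r^2 * h
r^2 = 16
pi * r^2 * h = pi * 16 * 8.8 = 140.8 * pi
V = 140.8 * pi / 3
V = 147.45
147.45 m^3


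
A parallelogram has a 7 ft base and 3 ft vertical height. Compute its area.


Shape: parallelogram
Base b = 7 ft, Height h = 3 ft
Formula: A = b * h
A = 7 * 3
A = 21
21 ft^2


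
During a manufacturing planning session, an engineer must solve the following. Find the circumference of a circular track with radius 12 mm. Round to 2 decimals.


Shape: circle
Radius r = 12 mm
Formula: C = 2 * pi * r
C = 2 * pi * 12
C = 24 * pi
C = 75.4
75.4 mm


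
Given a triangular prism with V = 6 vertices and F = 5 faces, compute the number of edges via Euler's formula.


Polyhedron: triangular prism
Euler's formula for convex polyhedra: V - E + F = 2
Given: V = 6 vertices and F = 5 faces
Solve for E:
E = V + F - 2 = 6 + 5 - 2 = 9
9 edges


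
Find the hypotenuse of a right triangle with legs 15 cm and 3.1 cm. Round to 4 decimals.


Shape: right triangle
Legs a = 15 cm, b = 3.1 cm
Formula: c = sqrt(a^2 + b^2)
a^2 = 225, b^2 = 9.61
a^2 + b^2 = 234.61
c = sqrt(234.61)
c = 15.317
15.317 cm


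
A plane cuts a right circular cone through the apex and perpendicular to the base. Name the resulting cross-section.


Solid: right circular cone
Cutting plane: through the apex and perpendicular to the base
Visualize the intersection of the plane with the solid's surface.
The boundary of the cut region is a isosceles triangle.
isosceles triangle


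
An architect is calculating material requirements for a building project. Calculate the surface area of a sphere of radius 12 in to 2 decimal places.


Shape: sphere
Radius r = 12 in
Formula: SA = 4 * pi * r^2
r^2 = 144
SA = 4 * pi * 144
SA = 576 * pi
SA = 1809.56
1809.56 in^2


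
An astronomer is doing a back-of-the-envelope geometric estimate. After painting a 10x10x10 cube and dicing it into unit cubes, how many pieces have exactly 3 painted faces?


Large cube: 10 x 10 x 10, cut into unit cubes.
Cubes with 3 painted faces are at the corners. A cube always has 8 corners.
Count = 8
8 unit cubes


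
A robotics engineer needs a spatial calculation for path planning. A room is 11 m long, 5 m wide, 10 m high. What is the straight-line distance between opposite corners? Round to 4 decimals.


Shape: rectangular box (space diagonal)
l = 11 m, w = 5 m, h = 10 m
Visualize: the diagonal of the base, then a right triangle with that diagonal and the height.
Formula: d = sqrt(l^2 + w^2 + h^2)
l^2 + w^2 + h^2 = 121 + 25 + 100 = 246
d = sqrt(246)
d = 15.6844
15.6844 m


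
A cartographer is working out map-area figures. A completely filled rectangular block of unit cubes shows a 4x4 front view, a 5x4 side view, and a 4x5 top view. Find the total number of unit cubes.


Orthographic views of a solid rectangular block:
Front view 4 x 4 -> length = 4, height = 4
Side view 5 x 4 -> width = 5, height = 4 (consistent)
Top view 4 x 5 -> confirms length = 4, width = 5
The block is 4 x 5 x 4.
Total unit cubes = 4 * 5 * 4 = 80
80 unit cubes


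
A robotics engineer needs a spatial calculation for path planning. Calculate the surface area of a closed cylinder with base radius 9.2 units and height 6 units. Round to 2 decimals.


Shape: closed cylinder
Radius r = 9.2 units, Height h = 6 units
Formula: SA = 2*pi*r^2 + 2*pi*r*h = 2*pi*r*(r + h)
r + h = 15.2
2 * r * (r + h) = 2 * 9.2 * 15.2 = 279.68
SA = 279.68 * pi
SA = 878.64
878.64 units^2


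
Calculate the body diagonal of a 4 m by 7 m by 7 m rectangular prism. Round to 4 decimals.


Shape: rectangular box (space diagonal)
l = 4 m, w = 7 m, h = 7 m
Visualize: the diagonal of the base, then a right triangle with that diagonal and the height.
Formula: d = sqrt(l^2 + w^2 + h^2)
l^2 + w^2 + h^2 = 16 + 49 + 49 = 114
d = sqrt(114)
d = 10.6771
10.6771 m


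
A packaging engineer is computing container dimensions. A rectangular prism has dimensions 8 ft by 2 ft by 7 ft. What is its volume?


Shape: rectangular prism
l = 8 ft, w = 2 ft, h = 7 ft
Formula: V = l * w * h
V = 8 * 2 * 7
V = 16 * 7
V = 112
112 ft^3


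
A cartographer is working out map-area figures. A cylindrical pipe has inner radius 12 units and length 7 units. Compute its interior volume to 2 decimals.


Shape: cylinder
Radius r = 12 units, Height h = 7 units
Formula: V = pi * r^2 * h
r^2 = 144
V = pi * 144 * 7
V = 1008 * pi
V = 3166.73
3166.73 units^3


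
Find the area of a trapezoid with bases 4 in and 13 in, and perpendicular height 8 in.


Shape: trapezoid
Parallel sides a = 4 in, b = 13 in; Height h = 8 in
Formula: A = (a + b) * h / 2
a + b = 4 + 13 = 17
A = 17 * 8 / 2
A = 136 / 2
A = 68
68 in^2


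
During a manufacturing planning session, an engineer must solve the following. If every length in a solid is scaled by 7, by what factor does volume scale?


Linear scale factor k = 7
Rule: under a linear scaling by k, volumes scale by k^3.
k^3 = 7 * 7 * 7
k^3 = 49 * 7
k^3 = 343
Volume scales by a factor of 343.
343 (dimensionless)


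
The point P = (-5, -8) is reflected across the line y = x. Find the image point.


Transformation: reflection
Original point: (-5, -8)
Rule for reflection over y = x: (x, y) -> (y, x)
Apply: (-5, -8) -> (-8, -5)
(-8, -5)


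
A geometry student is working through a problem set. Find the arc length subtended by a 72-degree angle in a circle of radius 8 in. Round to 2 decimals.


Shape: circular arc
Radius r = 8 in, Angle = 72 degrees
Formula: L = (angle/360) * 2 * pi * r
2 * pi * r = 16 * pi
L = (72/360) * 16 * pi
L = 3.2 * pi
L = 10.05
10.05 in


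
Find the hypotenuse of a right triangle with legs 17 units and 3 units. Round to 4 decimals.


Shape: right triangle
Legs a = 17 units, b = 3 units
Formula: c = sqrt(a^2 + b^2)
a^2 = 289, b^2 = 9
a^2 + b^2 = 298
c = sqrt(298)
c = 17.2627
17.2627 units


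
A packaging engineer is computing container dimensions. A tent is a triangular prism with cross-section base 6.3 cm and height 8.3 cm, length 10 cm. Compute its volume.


Shape: triangular prism
Triangle base = 6.3 cm, triangle height = 8.3 cm, prism length L = 10 cm
Formula: V = (1/2 * b * h_tri) * L
Cross-section area = 0.5 * 6.3 * 8.3 = 26.145
V = 26.145 * 10
V = 261.45
261.45 cm^3


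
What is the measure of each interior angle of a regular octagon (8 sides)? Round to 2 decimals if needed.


Shape: regular octagon (8 sides)
Formula: interior angle = (n - 2) * 180 / n
(n - 2) = 6
(n - 2) * 180 = 1080
angle = 1080 / 8
angle = 135
135 degrees


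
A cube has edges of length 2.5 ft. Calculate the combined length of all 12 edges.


Shape: cube
Side s = 2.5 ft
A cube has 12 edges, all equal.
Formula: total edge length = 12 * s
Total = 12 * 2.5
Total = 30
30 ft


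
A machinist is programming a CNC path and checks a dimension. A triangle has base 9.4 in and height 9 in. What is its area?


Shape: triangle
Base b = 9.4 in, Height h = 9 in
Formula: A = (1/2) * b * h
A = 0.5 * 9.4 * 9
A = 0.5 * 84.6
A = 42.3
42.3 in^2


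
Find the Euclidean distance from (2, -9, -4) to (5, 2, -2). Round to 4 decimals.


3D distance between two points
P1 = (2, -9, -4), P2 = (5, 2, -2)
Formula: d = sqrt((x2-x1)^2 + (y2-y1)^2 + (z2-z1)^2)
dx = 5 - 2 = 3
dy = 2 - -9 = 11
dz = -2 - -4 = 2
dx^2 + dy^2 + dz^2 = 9 + 121 + 4 = 134
d = sqrt(134)
d = 11.5758
11.5758 units


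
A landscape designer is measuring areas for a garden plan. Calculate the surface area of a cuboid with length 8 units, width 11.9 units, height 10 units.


Shape: rectangular prism
l = 8 units, w = 11.9 units, h = 10 units
Formula: SA = 2(lw + lh + wh)
lw = 95.2, lh = 80, wh = 119
lw + lh + wh = 294.2
SA = 2 * 294.2
SA = 588.4
588.4 units^2


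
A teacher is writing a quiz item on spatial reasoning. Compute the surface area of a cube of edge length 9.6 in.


Shape: cube
Side s = 9.6 in
A cube has 6 square faces.
Formula: SA = 6 * s^2
s^2 = 92.16
SA = 6 * 92.16
SA = 552.96
552.96 in^2


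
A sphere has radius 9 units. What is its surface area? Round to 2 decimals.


Shape: sphere
Radius r = 9 units
Formula: SA = 4 * pi * r^2
r^2 = 81
SA = 4 * pi * 81
SA = 324 * pi
SA = 1017.88
1017.88 units^2


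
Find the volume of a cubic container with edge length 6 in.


Shape: cube
Side s = 6 in
Formula: V = s^3
V = 6 * 6 * 6
V = 36 * 6
V = 216
216 in^3


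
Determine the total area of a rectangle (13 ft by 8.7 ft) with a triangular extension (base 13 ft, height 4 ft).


Composite shape: rectangle + triangle
Rectangle area = 13 * 8.7 = 113.1
Triangle area = 0.5 * 13 * 4 = 26
Total = 113.1 + 26
Total = 139.1
139.1 ft^2


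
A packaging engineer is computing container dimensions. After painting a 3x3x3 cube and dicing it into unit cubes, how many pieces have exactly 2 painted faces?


Large cube: 3 x 3 x 3, cut into unit cubes.
n = 3, so n - 2 = 1
Cubes with 2 painted faces lie along the edges, excluding corners.
A cube has 12 edges; each contributes (n - 2) = 1 such cubes.
Count = 12 * 1 = 12
12 unit cubes


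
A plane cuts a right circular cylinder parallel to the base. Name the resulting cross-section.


Solid: right circular cylinder
Cutting plane: parallel to the base
Visualize the intersection of the plane with the solid's surface.
The boundary of the cut region is a circle.
circle


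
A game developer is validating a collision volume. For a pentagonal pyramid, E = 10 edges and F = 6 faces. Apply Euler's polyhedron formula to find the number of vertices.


Polyhedron: pentagonal pyramid
Euler's formula for convex polyhedra: V - E + F = 2
Given: E = 10 edges and F = 6 faces
Solve for V:
V = 2 + E - F = 2 + 10 - 6 = 6
6 vertices


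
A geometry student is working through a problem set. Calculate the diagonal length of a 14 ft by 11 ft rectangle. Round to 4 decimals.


Shape: rectangle (diagonal via Pythagoras)
Sides: 14 ft and 11 ft
Formula: d = sqrt(l^2 + w^2)
l^2 = 196, w^2 = 121
l^2 + w^2 = 317
d = sqrt(317)
d = 17.8045
17.8045 ft


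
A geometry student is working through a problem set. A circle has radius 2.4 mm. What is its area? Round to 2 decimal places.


Shape: circle
Radius r = 2.4 mm
Formula: A = pi * r^2
r^2 = 2.4^2 = 5.76
A = pi * 5.76
A = 18.1
18.1 mm^2


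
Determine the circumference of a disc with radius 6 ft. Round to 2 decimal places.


Shape: circle
Radius r = 6 ft
Formula: C = 2 * pi * r
C = 2 * pi * 6
C = 12 * pi
C = 37.7
37.7 ft


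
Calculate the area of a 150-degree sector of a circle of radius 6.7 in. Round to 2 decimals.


Shape: circular sector
Radius r = 6.7 in, Angle = 150 degrees
Formula: A = (angle/360) * pi * r^2
r^2 = 44.89
Fraction of circle = 150/360
A = (150/360) * pi * 44.89
A = 18.704167 * pi
A = 58.76
58.76 in^2


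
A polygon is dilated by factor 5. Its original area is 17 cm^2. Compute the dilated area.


Linear scale factor k = 5
Original area = 17 cm^2
Rule: under a linear scaling by k, areas scale by k^2.
k^2 = 5^2 = 25
New area = 17 * 25
New area = 425
425 cm^2


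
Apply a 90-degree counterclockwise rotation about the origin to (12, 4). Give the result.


Transformation: rotation about the origin
Original point: (12, 4)
Rule for 90 deg counterclockwise: (x, y) -> (-y, x)
Apply: (12, 4) -> (-4, 12)
(-4, 12)


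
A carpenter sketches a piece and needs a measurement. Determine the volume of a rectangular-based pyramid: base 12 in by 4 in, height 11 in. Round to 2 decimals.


Shape: rectangular pyramid
Base: 12 in x 4 in, Height h = 11 in
Formula: V = (1/3) * base_area * h
base_area = 12 * 4 = 48
base_area * h = 48 * 11 = 528
V = 528 / 3
V = 176
176 in^3


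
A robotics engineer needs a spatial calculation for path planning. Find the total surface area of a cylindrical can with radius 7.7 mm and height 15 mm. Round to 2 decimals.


Shape: closed cylinder
Radius r = 7.7 mm, Height h = 15 mm
Formula: SA = 2*pi*r^2 + 2*pi*r*h = 2*pi*r*(r + h)
r + h = 22.7
2 * r * (r + h) = 2 * 7.7 * 22.7 = 349.58
SA = 349.58 * pi
SA = 1098.24
1098.24 mm^2


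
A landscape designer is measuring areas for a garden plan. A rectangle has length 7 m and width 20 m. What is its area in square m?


Shape: rectangle
Length l = 7 m, Width w = 20 m
Formula: A = l * w
A = 7 * 20
A = 140
140 m^2


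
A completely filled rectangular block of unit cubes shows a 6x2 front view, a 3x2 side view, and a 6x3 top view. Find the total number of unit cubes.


Orthographic views of a solid rectangular block:
Front view 6 x 2 -> length = 6, height = 2
Side view 3 x 2 -> width = 3, height = 2 (consistent)
Top view 6 x 3 -> confirms length = 6, width = 3
The block is 6 x 3 x 2.
Total unit cubes = 6 * 3 * 2 = 36
36 unit cubes


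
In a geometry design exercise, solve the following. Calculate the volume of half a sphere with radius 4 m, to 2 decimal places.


Shape: hemisphere (half of a sphere)
Radius r = 4 m
Formula: V = (1/2) * (4/3) * pi * r^3 = (2/3) * pi * r^3
r^3 = 64
(2/3) * 64 = 42.666667
V = 42.666667 * pi
V = 134.04
134.04 m^3


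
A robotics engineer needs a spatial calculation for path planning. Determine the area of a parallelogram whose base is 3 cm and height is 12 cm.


Shape: parallelogram
Base b = 3 cm, Height h = 12 cm
Formula: A = b * h
A = 3 * 12
A = 36
36 cm^2


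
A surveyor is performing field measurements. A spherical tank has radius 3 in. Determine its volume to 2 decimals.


Shape: sphere
Radius r = 3 in
Formula: V = (4/3) * pi * r^3
r^3 = 27
(4/3) * 27 = 36
V = 36 * pi
V = 113.1
113.1 in^3


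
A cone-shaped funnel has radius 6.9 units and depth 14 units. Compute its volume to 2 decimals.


Shape: cone
Radius r = 6.9 units, Height h = 14 units
Formula: V = (1/3) * pi * r^2 * h
r^2 = 47.61
pi * r^2 * h = pi * 47.61 * 14 = 666.54 * pi
V = 666.54 * pi / 3
V = 698
698 units^3


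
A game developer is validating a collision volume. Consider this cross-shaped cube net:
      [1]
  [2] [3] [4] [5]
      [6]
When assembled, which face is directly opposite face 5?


Net: cross layout. Take square 3 as the base (bottom).
Fold the four squares in the horizontal row up around 3: 2 -> left, 4 -> right, 5 wraps to the top.
Fold 1 and 6 up from 3: 1 -> back, 6 -> front.
Opposite pairs are therefore: (1, 6), (2, 4), (3, 5).
Face 5 is opposite face 3.
face 3


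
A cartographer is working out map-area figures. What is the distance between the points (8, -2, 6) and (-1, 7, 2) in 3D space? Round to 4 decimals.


3D distance between two points
P1 = (8, -2, 6), P2 = (-1, 7, 2)
Formula: d = sqrt((x2-x1)^2 + (y2-y1)^2 + (z2-z1)^2)
dx = -1 - 8 = -9
dy = 7 - -2 = 9
dz = 2 - 6 = -4
dx^2 + dy^2 + dz^2 = 81 + 81 + 16 = 178
d = sqrt(178)
d = 13.3417
13.3417 units


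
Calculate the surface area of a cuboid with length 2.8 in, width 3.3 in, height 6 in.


Shape: rectangular prism
l = 2.8 in, w = 3.3 in, h = 6 in
Formula: SA = 2(lw + lh + wh)
lw = 9.24, lh = 16.8, wh = 19.8
lw + lh + wh = 45.84
SA = 2 * 45.84
SA = 91.68
91.68 in^2


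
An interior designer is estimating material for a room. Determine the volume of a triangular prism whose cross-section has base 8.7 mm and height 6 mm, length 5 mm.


Shape: triangular prism
Triangle base = 8.7 mm, triangle height = 6 mm, prism length L = 5 mm
Formula: V = (1/2 * b * h_tri) * L
Cross-section area = 0.5 * 8.7 * 6 = 26.1
V = 26.1 * 5
V = 130.5
130.5 mm^3


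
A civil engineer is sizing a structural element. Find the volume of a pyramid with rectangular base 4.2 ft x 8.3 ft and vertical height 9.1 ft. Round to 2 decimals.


Shape: rectangular pyramid
Base: 4.2 ft x 8.3 ft, Height h = 9.1 ft
Formula: V = (1/3) * base_area * h
base_area = 4.2 * 8.3 = 34.86
base_area * h = 34.86 * 9.1 = 317.226
V = 317.226 / 3
V = 105.74
105.74 ft^3


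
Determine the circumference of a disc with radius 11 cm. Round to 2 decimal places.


Shape: circle
Radius r = 11 cm
Formula: C = 2 * pi * r
C = 2 * pi * 11
C = 22 * pi
C = 69.12
69.12 cm


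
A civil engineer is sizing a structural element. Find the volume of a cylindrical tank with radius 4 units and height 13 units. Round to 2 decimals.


Shape: cylinder
Radius r = 4 units, Height h = 13 units
Formula: V = pi * r^2 * h
r^2 = 16
V = pi * 16 * 13
V = 208 * pi
V = 653.45
653.45 units^3


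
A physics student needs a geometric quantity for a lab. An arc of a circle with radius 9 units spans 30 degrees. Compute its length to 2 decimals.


Shape: circular arc
Radius r = 9 units, Angle = 30 degrees
Formula: L = (angle/360) * 2 * pi * r
2 * pi * r = 18 * pi
L = (30/360) * 18 * pi
L = 1.5 * pi
L = 4.71
4.71 units


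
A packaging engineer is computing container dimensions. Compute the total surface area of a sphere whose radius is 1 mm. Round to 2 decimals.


Shape: sphere
Radius r = 1 mm
Formula: SA = 4 * pi * r^2
r^2 = 1
SA = 4 * pi * 1
SA = 4 * pi
SA = 12.57
12.57 mm^2


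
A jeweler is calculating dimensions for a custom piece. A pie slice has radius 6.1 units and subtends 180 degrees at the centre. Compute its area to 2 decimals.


Shape: circular sector
Radius r = 6.1 units, Angle = 180 degrees
Formula: A = (angle/360) * pi * r^2
r^2 = 37.21
Fraction of circle = 180/360
A = (180/360) * pi * 37.21
A = 18.605 * pi
A = 58.45
58.45 units^2


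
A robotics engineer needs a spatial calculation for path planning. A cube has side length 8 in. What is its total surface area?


Shape: cube
Side s = 8 in
A cube has 6 square faces.
Formula: SA = 6 * s^2
s^2 = 64
SA = 6 * 64
SA = 384
384 in^2


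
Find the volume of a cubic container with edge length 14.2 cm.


Shape: cube
Side s = 14.2 cm
Formula: V = s^3
V = 14.2 * 14.2 * 14.2
V = 201.64 * 14.2
V = 2863.288
2863.288 cm^3


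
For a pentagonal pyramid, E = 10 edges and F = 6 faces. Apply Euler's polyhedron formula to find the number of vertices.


Polyhedron: pentagonal pyramid
Euler's formula for convex polyhedra: V - E + F = 2
Given: E = 10 edges and F = 6 faces
Solve for V:
V = 2 + E - F = 2 + 10 - 6 = 6
6 vertices


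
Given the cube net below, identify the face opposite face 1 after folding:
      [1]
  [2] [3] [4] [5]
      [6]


Net: cross layout. Take square 3 as the base (bottom).
Fold the four squares in the horizontal row up around 3: 2 -> left, 4 -> right, 5 wraps to the top.
Fold 1 and 6 up from 3: 1 -> back, 6 -> front.
Opposite pairs are therefore: (1, 6), (2, 4), (3, 5).
Face 1 is opposite face 6.
face 6


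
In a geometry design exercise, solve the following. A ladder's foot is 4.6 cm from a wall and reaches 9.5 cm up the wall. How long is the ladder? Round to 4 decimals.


Shape: right triangle
Legs a = 4.6 cm, b = 9.5 cm
Formula: c = sqrt(a^2 + b^2)
a^2 = 21.16, b^2 = 90.25
a^2 + b^2 = 111.41
c = sqrt(111.41)
c = 10.5551
10.5551 cm


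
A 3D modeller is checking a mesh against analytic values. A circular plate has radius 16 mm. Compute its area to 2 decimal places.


Shape: circle
Radius r = 16 mm
Formula: A = pi * r^2
r^2 = 16^2 = 256
A = pi * 256
A = 804.25
804.25 mm^2


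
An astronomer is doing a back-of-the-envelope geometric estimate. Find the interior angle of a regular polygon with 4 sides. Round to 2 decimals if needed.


Shape: regular square (4 sides)
Formula: interior angle = (n - 2) * 180 / n
(n - 2) = 2
(n - 2) * 180 = 360
angle = 360 / 4
angle = 90
90 degrees


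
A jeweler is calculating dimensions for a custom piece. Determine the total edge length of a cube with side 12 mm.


Shape: cube
Side s = 12 mm
A cube has 12 edges, all equal.
Formula: total edge length = 12 * s
Total = 12 * 12
Total = 144
144 mm


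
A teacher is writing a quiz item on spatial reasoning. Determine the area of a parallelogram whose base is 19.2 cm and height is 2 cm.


Shape: parallelogram
Base b = 19.2 cm, Height h = 2 cm
Formula: A = b * h
A = 19.2 * 2
A = 38.4
38.4 cm^2


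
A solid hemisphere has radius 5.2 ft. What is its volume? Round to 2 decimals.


Shape: hemisphere (half of a sphere)
Radius r = 5.2 ft
Formula: V = (1/2) * (4/3) * pi * r^3 = (2/3) * pi * r^3
r^3 = 140.608
(2/3) * 140.608 = 93.738667
V = 93.738667 * pi
V = 294.49
294.49 ft^3


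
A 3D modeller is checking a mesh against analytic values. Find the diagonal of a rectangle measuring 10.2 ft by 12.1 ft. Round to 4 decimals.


Shape: rectangle (diagonal via Pythagoras)
Sides: 10.2 ft and 12.1 ft
Formula: d = sqrt(l^2 + w^2)
l^2 = 104.04, w^2 = 146.41
l^2 + w^2 = 250.45
d = sqrt(250.45)
d = 15.8256
15.8256 ft


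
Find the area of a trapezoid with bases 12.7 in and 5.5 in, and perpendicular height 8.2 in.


Shape: trapezoid
Parallel sides a = 12.7 in, b = 5.5 in; Height h = 8.2 in
Formula: A = (a + b) * h / 2
a + b = 12.7 + 5.5 = 18.2
A = 18.2 * 8.2 / 2
A = 149.24 / 2
A = 74.62
74.62 in^2


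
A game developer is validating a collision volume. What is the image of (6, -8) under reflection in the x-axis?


Transformation: reflection
Original point: (6, -8)
Rule for reflection over the x-axis: (x, y) -> (x, -y)
Apply: (6, -8) -> (6, 8)
(6, 8)


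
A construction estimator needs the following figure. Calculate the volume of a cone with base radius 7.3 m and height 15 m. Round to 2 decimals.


Shape: cone
Radius r = 7.3 m, Height h = 15 m
Formula: V = (1/3) * pi * r^2 * h
r^2 = 53.29
pi * r^2 * h = pi * 53.29 * 15 = 799.35 * pi
V = 799.35 * pi / 3
V = 837.08
837.08 m^3


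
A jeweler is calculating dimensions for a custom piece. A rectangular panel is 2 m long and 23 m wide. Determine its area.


Shape: rectangle
Length l = 2 m, Width w = 23 m
Formula: A = l * w
A = 2 * 23
A = 46
46 m^2


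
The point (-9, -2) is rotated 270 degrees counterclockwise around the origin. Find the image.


Transformation: rotation about the origin
Original point: (-9, -2)
Rule for 270 deg counterclockwise: (x, y) -> (y, -x)
Apply: (-9, -2) -> (-2, 9)
(-2, 9)


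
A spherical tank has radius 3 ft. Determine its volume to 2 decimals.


Shape: sphere
Radius r = 3 ft
Formula: V = (4/3) * pi * r^3
r^3 = 27
(4/3) * 27 = 36
V = 36 * pi
V = 113.1
113.1 ft^3


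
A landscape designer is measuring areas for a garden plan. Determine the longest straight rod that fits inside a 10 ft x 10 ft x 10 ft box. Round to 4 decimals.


Shape: rectangular box (space diagonal)
l = 10 ft, w = 10 ft, h = 10 ft
Visualize: the diagonal of the base, then a right triangle with that diagonal and the height.
Formula: d = sqrt(l^2 + w^2 + h^2)
l^2 + w^2 + h^2 = 100 + 100 + 100 = 300
d = sqrt(300)
d = 17.3205
17.3205 ft


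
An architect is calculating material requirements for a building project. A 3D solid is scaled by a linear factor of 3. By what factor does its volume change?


Linear scale factor k = 3
Rule: under a linear scaling by k, volumes scale by k^3.
k^3 = 3 * 3 * 3
k^3 = 9 * 3
k^3 = 27
Volume scales by a factor of 27.
27 (dimensionless)


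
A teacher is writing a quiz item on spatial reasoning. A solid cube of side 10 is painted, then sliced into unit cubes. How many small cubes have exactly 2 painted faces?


Large cube: 10 x 10 x 10, cut into unit cubes.
n = 10, so n - 2 = 8
Cubes with 2 painted faces lie along the edges, excluding corners.
A cube has 12 edges; each contributes (n - 2) = 8 such cubes.
Count = 12 * 8 = 96
96 unit cubes


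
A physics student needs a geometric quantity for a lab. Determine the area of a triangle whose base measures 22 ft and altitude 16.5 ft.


Shape: triangle
Base b = 22 ft, Height h = 16.5 ft
Formula: A = (1/2) * b * h
A = 0.5 * 22 * 16.5
A = 0.5 * 363
A = 181.5
181.5 ft^2


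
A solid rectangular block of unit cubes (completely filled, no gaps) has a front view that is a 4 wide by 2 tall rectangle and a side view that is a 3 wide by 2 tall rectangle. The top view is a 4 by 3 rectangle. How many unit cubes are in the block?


Orthographic views of a solid rectangular block:
Front view 4 x 2 -> length = 4, height = 2
Side view 3 x 2 -> width = 3, height = 2 (consistent)
Top view 4 x 3 -> confirms length = 4, width = 3
The block is 4 x 3 x 2.
Total unit cubes = 4 * 3 * 2 = 24
24 unit cubes


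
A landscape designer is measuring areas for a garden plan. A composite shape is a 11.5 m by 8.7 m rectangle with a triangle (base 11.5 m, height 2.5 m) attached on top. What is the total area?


Composite shape: rectangle + triangle
Rectangle area = 11.5 * 8.7 = 100.05
Triangle area = 0.5 * 11.5 * 2.5 = 14.375
Total = 100.05 + 14.375
Total = 114.425
114.425 m^2


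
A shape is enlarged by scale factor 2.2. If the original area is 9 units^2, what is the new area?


Linear scale factor k = 2.2
Original area = 9 units^2
Rule: under a linear scaling by k, areas scale by k^2.
k^2 = 2.2^2 = 4.84
New area = 9 * 4.84
New area = 43.56
43.56 units^2


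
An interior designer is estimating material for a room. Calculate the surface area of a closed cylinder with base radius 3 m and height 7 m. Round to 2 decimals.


Shape: closed cylinder
Radius r = 3 m, Height h = 7 m
Formula: SA = 2*pi*r^2 + 2*pi*r*h = 2*pi*r*(r + h)
r + h = 10
2 * r * (r + h) = 2 * 3 * 10 = 60
SA = 60 * pi
SA = 188.5
188.5 m^2


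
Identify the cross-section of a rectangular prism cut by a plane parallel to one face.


Solid: rectangular prism
Cutting plane: parallel to one face
Visualize the intersection of the plane with the solid's surface.
The boundary of the cut region is a rectangle.
rectangle


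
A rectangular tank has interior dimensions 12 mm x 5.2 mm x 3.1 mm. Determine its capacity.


Shape: rectangular prism
l = 12 mm, w = 5.2 mm, h = 3.1 mm
Formula: V = l * w * h
V = 12 * 5.2 * 3.1
V = 62.4 * 3.1
V = 193.44
193.44 mm^3


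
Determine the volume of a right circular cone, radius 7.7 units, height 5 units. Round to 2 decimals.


Shape: cone
Radius r = 7.7 units, Height h = 5 units
Formula: V = (1/3) * pi * r^2 * h
r^2 = 59.29
pi * r^2 * h = pi * 59.29 * 5 = 296.45 * pi
V = 296.45 * pi / 3
V = 310.44
310.44 units^3
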